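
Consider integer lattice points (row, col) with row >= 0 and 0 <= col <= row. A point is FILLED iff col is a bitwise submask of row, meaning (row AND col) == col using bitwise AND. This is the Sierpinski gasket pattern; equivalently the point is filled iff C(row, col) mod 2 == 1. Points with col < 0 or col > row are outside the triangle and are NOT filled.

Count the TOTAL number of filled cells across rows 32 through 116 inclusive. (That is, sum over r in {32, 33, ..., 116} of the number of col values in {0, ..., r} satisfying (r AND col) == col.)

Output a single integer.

Answer: 1384

Derivation:
r32=100000 pc1: +2 =2
r33=100001 pc2: +4 =6
r34=100010 pc2: +4 =10
r35=100011 pc3: +8 =18
r36=100100 pc2: +4 =22
r37=100101 pc3: +8 =30
r38=100110 pc3: +8 =38
r39=100111 pc4: +16 =54
r40=101000 pc2: +4 =58
r41=101001 pc3: +8 =66
r42=101010 pc3: +8 =74
r43=101011 pc4: +16 =90
r44=101100 pc3: +8 =98
r45=101101 pc4: +16 =114
r46=101110 pc4: +16 =130
r47=101111 pc5: +32 =162
r48=110000 pc2: +4 =166
r49=110001 pc3: +8 =174
r50=110010 pc3: +8 =182
r51=110011 pc4: +16 =198
r52=110100 pc3: +8 =206
r53=110101 pc4: +16 =222
r54=110110 pc4: +16 =238
r55=110111 pc5: +32 =270
r56=111000 pc3: +8 =278
r57=111001 pc4: +16 =294
r58=111010 pc4: +16 =310
r59=111011 pc5: +32 =342
r60=111100 pc4: +16 =358
r61=111101 pc5: +32 =390
r62=111110 pc5: +32 =422
r63=111111 pc6: +64 =486
r64=1000000 pc1: +2 =488
r65=1000001 pc2: +4 =492
r66=1000010 pc2: +4 =496
r67=1000011 pc3: +8 =504
r68=1000100 pc2: +4 =508
r69=1000101 pc3: +8 =516
r70=1000110 pc3: +8 =524
r71=1000111 pc4: +16 =540
r72=1001000 pc2: +4 =544
r73=1001001 pc3: +8 =552
r74=1001010 pc3: +8 =560
r75=1001011 pc4: +16 =576
r76=1001100 pc3: +8 =584
r77=1001101 pc4: +16 =600
r78=1001110 pc4: +16 =616
r79=1001111 pc5: +32 =648
r80=1010000 pc2: +4 =652
r81=1010001 pc3: +8 =660
r82=1010010 pc3: +8 =668
r83=1010011 pc4: +16 =684
r84=1010100 pc3: +8 =692
r85=1010101 pc4: +16 =708
r86=1010110 pc4: +16 =724
r87=1010111 pc5: +32 =756
r88=1011000 pc3: +8 =764
r89=1011001 pc4: +16 =780
r90=1011010 pc4: +16 =796
r91=1011011 pc5: +32 =828
r92=1011100 pc4: +16 =844
r93=1011101 pc5: +32 =876
r94=1011110 pc5: +32 =908
r95=1011111 pc6: +64 =972
r96=1100000 pc2: +4 =976
r97=1100001 pc3: +8 =984
r98=1100010 pc3: +8 =992
r99=1100011 pc4: +16 =1008
r100=1100100 pc3: +8 =1016
r101=1100101 pc4: +16 =1032
r102=1100110 pc4: +16 =1048
r103=1100111 pc5: +32 =1080
r104=1101000 pc3: +8 =1088
r105=1101001 pc4: +16 =1104
r106=1101010 pc4: +16 =1120
r107=1101011 pc5: +32 =1152
r108=1101100 pc4: +16 =1168
r109=1101101 pc5: +32 =1200
r110=1101110 pc5: +32 =1232
r111=1101111 pc6: +64 =1296
r112=1110000 pc3: +8 =1304
r113=1110001 pc4: +16 =1320
r114=1110010 pc4: +16 =1336
r115=1110011 pc5: +32 =1368
r116=1110100 pc4: +16 =1384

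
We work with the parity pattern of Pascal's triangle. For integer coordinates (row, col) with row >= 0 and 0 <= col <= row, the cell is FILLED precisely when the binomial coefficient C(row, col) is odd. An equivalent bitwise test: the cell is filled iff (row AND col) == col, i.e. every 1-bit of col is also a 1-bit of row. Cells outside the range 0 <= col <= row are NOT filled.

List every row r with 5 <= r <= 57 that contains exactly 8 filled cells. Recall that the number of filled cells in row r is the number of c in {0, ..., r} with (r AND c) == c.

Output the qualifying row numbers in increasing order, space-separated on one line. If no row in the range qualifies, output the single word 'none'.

Row r has 2^popcount(r) filled cells, so we need popcount(r) = log2(8) = 3.
Scan r = 5..57 and keep those with exactly 3 one-bits:
r=5=101 popcount=2 -> skip
r=6=110 popcount=2 -> skip
r=7=111 popcount=3 -> KEEP
r=8=1000 popcount=1 -> skip
r=9=1001 popcount=2 -> skip
r=10=1010 popcount=2 -> skip
r=11=1011 popcount=3 -> KEEP
r=12=1100 popcount=2 -> skip
r=13=1101 popcount=3 -> KEEP
r=14=1110 popcount=3 -> KEEP
r=15=1111 popcount=4 -> skip
r=16=10000 popcount=1 -> skip
r=17=10001 popcount=2 -> skip
r=18=10010 popcount=2 -> skip
r=19=10011 popcount=3 -> KEEP
r=20=10100 popcount=2 -> skip
r=21=10101 popcount=3 -> KEEP
r=22=10110 popcount=3 -> KEEP
r=23=10111 popcount=4 -> skip
r=24=11000 popcount=2 -> skip
r=25=11001 popcount=3 -> KEEP
r=26=11010 popcount=3 -> KEEP
r=27=11011 popcount=4 -> skip
r=28=11100 popcount=3 -> KEEP
r=29=11101 popcount=4 -> skip
r=30=11110 popcount=4 -> skip
r=31=11111 popcount=5 -> skip
r=32=100000 popcount=1 -> skip
r=33=100001 popcount=2 -> skip
r=34=100010 popcount=2 -> skip
r=35=100011 popcount=3 -> KEEP
r=36=100100 popcount=2 -> skip
r=37=100101 popcount=3 -> KEEP
r=38=100110 popcount=3 -> KEEP
r=39=100111 popcount=4 -> skip
r=40=101000 popcount=2 -> skip
r=41=101001 popcount=3 -> KEEP
r=42=101010 popcount=3 -> KEEP
r=43=101011 popcount=4 -> skip
r=44=101100 popcount=3 -> KEEP
r=45=101101 popcount=4 -> skip
r=46=101110 popcount=4 -> skip
r=47=101111 popcount=5 -> skip
r=48=110000 popcount=2 -> skip
r=49=110001 popcount=3 -> KEEP
r=50=110010 popcount=3 -> KEEP
r=51=110011 popcount=4 -> skip
r=52=110100 popcount=3 -> KEEP
r=53=110101 popcount=4 -> skip
r=54=110110 popcount=4 -> skip
r=55=110111 popcount=5 -> skip
r=56=111000 popcount=3 -> KEEP
r=57=111001 popcount=4 -> skip
Kept rows: 7 11 13 14 19 21 22 25 26 28 35 37 38 41 42 44 49 50 52 56

Answer: 7 11 13 14 19 21 22 25 26 28 35 37 38 41 42 44 49 50 52 56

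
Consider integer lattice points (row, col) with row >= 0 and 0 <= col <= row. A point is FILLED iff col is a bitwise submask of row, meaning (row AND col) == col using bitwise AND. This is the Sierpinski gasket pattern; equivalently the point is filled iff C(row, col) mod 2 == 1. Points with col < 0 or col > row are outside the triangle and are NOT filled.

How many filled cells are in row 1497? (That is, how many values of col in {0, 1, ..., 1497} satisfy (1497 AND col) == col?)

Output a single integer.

Answer: 128

Derivation:
1497 in binary = 10111011001
popcount(1497) = number of 1-bits in 10111011001 = 7
A col c satisfies (1497 AND c) == c iff every set bit of c is also set in 1497; each of the 7 set bits of 1497 can independently be on or off in c.
count = 2^7 = 128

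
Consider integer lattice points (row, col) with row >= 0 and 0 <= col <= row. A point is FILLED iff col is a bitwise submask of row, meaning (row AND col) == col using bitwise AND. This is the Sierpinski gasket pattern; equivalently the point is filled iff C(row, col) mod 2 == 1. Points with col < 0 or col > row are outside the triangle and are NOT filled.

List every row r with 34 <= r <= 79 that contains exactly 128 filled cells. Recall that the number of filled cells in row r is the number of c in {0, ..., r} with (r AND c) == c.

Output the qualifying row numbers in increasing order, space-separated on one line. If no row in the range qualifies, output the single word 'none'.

Answer: none

Derivation:
Row r has 2^popcount(r) filled cells, so we need popcount(r) = log2(128) = 7.
Scan r = 34..79 and keep those with exactly 7 one-bits:
r=34=100010 popcount=2 -> skip
r=35=100011 popcount=3 -> skip
r=36=100100 popcount=2 -> skip
r=37=100101 popcount=3 -> skip
r=38=100110 popcount=3 -> skip
r=39=100111 popcount=4 -> skip
r=40=101000 popcount=2 -> skip
r=41=101001 popcount=3 -> skip
r=42=101010 popcount=3 -> skip
r=43=101011 popcount=4 -> skip
r=44=101100 popcount=3 -> skip
r=45=101101 popcount=4 -> skip
r=46=101110 popcount=4 -> skip
r=47=101111 popcount=5 -> skip
r=48=110000 popcount=2 -> skip
r=49=110001 popcount=3 -> skip
r=50=110010 popcount=3 -> skip
r=51=110011 popcount=4 -> skip
r=52=110100 popcount=3 -> skip
r=53=110101 popcount=4 -> skip
r=54=110110 popcount=4 -> skip
r=55=110111 popcount=5 -> skip
r=56=111000 popcount=3 -> skip
r=57=111001 popcount=4 -> skip
r=58=111010 popcount=4 -> skip
r=59=111011 popcount=5 -> skip
r=60=111100 popcount=4 -> skip
r=61=111101 popcount=5 -> skip
r=62=111110 popcount=5 -> skip
r=63=111111 popcount=6 -> skip
r=64=1000000 popcount=1 -> skip
r=65=1000001 popcount=2 -> skip
r=66=1000010 popcount=2 -> skip
r=67=1000011 popcount=3 -> skip
r=68=1000100 popcount=2 -> skip
r=69=1000101 popcount=3 -> skip
r=70=1000110 popcount=3 -> skip
r=71=1000111 popcount=4 -> skip
r=72=1001000 popcount=2 -> skip
r=73=1001001 popcount=3 -> skip
r=74=1001010 popcount=3 -> skip
r=75=1001011 popcount=4 -> skip
r=76=1001100 popcount=3 -> skip
r=77=1001101 popcount=4 -> skip
r=78=1001110 popcount=4 -> skip
r=79=1001111 popcount=5 -> skip
Kept rows: none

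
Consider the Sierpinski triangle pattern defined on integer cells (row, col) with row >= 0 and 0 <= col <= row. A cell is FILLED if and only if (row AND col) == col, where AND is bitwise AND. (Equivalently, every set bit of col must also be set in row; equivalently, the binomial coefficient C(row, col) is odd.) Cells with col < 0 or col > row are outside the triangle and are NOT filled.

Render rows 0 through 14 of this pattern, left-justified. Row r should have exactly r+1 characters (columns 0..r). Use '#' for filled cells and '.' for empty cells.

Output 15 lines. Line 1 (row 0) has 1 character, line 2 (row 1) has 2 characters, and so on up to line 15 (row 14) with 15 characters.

r0=0: #
r1=1: ##
r2=10: #.#
r3=11: ####
r4=100: #...#
r5=101: ##..##
r6=110: #.#.#.#
r7=111: ########
r8=1000: #.......#
r9=1001: ##......##
r10=1010: #.#.....#.#
r11=1011: ####....####
r12=1100: #...#...#...#
r13=1101: ##..##..##..##
r14=1110: #.#.#.#.#.#.#.#

Answer: #
##
#.#
####
#...#
##..##
#.#.#.#
########
#.......#
##......##
#.#.....#.#
####....####
#...#...#...#
##..##..##..##
#.#.#.#.#.#.#.#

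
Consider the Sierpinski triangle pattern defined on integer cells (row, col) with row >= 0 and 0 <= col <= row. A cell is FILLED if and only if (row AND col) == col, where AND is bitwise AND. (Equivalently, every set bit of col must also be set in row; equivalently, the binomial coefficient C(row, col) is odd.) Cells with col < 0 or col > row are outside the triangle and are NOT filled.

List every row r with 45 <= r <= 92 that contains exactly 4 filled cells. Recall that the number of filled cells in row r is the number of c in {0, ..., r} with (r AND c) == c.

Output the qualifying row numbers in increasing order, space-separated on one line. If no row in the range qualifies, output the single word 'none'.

Row r has 2^popcount(r) filled cells, so we need popcount(r) = log2(4) = 2.
Scan r = 45..92 and keep those with exactly 2 one-bits:
r=45=101101 popcount=4 -> skip
r=46=101110 popcount=4 -> skip
r=47=101111 popcount=5 -> skip
r=48=110000 popcount=2 -> KEEP
r=49=110001 popcount=3 -> skip
r=50=110010 popcount=3 -> skip
r=51=110011 popcount=4 -> skip
r=52=110100 popcount=3 -> skip
r=53=110101 popcount=4 -> skip
r=54=110110 popcount=4 -> skip
r=55=110111 popcount=5 -> skip
r=56=111000 popcount=3 -> skip
r=57=111001 popcount=4 -> skip
r=58=111010 popcount=4 -> skip
r=59=111011 popcount=5 -> skip
r=60=111100 popcount=4 -> skip
r=61=111101 popcount=5 -> skip
r=62=111110 popcount=5 -> skip
r=63=111111 popcount=6 -> skip
r=64=1000000 popcount=1 -> skip
r=65=1000001 popcount=2 -> KEEP
r=66=1000010 popcount=2 -> KEEP
r=67=1000011 popcount=3 -> skip
r=68=1000100 popcount=2 -> KEEP
r=69=1000101 popcount=3 -> skip
r=70=1000110 popcount=3 -> skip
r=71=1000111 popcount=4 -> skip
r=72=1001000 popcount=2 -> KEEP
r=73=1001001 popcount=3 -> skip
r=74=1001010 popcount=3 -> skip
r=75=1001011 popcount=4 -> skip
r=76=1001100 popcount=3 -> skip
r=77=1001101 popcount=4 -> skip
r=78=1001110 popcount=4 -> skip
r=79=1001111 popcount=5 -> skip
r=80=1010000 popcount=2 -> KEEP
r=81=1010001 popcount=3 -> skip
r=82=1010010 popcount=3 -> skip
r=83=1010011 popcount=4 -> skip
r=84=1010100 popcount=3 -> skip
r=85=1010101 popcount=4 -> skip
r=86=1010110 popcount=4 -> skip
r=87=1010111 popcount=5 -> skip
r=88=1011000 popcount=3 -> skip
r=89=1011001 popcount=4 -> skip
r=90=1011010 popcount=4 -> skip
r=91=1011011 popcount=5 -> skip
r=92=1011100 popcount=4 -> skip
Kept rows: 48 65 66 68 72 80

Answer: 48 65 66 68 72 80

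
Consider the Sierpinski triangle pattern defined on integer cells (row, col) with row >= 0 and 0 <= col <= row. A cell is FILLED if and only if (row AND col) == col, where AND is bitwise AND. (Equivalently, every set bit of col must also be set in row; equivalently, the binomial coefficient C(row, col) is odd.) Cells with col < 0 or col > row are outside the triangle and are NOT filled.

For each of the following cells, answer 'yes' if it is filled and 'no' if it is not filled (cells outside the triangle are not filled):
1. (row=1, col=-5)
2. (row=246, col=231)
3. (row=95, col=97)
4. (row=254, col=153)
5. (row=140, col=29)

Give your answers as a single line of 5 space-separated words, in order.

(1,-5): col outside [0, 1] -> not filled
(246,231): row=0b11110110, col=0b11100111, row AND col = 0b11100110 = 230; 230 != 231 -> empty
(95,97): col outside [0, 95] -> not filled
(254,153): row=0b11111110, col=0b10011001, row AND col = 0b10011000 = 152; 152 != 153 -> empty
(140,29): row=0b10001100, col=0b11101, row AND col = 0b1100 = 12; 12 != 29 -> empty

Answer: no no no no no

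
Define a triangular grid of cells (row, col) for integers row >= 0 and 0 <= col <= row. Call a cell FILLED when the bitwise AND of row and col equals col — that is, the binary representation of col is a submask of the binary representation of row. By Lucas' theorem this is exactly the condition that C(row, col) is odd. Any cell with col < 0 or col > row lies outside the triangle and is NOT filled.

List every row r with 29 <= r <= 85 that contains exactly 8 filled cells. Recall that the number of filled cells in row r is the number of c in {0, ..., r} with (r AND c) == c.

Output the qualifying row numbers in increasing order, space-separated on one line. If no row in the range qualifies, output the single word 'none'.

Row r has 2^popcount(r) filled cells, so we need popcount(r) = log2(8) = 3.
Scan r = 29..85 and keep those with exactly 3 one-bits:
r=29=11101 popcount=4 -> skip
r=30=11110 popcount=4 -> skip
r=31=11111 popcount=5 -> skip
r=32=100000 popcount=1 -> skip
r=33=100001 popcount=2 -> skip
r=34=100010 popcount=2 -> skip
r=35=100011 popcount=3 -> KEEP
r=36=100100 popcount=2 -> skip
r=37=100101 popcount=3 -> KEEP
r=38=100110 popcount=3 -> KEEP
r=39=100111 popcount=4 -> skip
r=40=101000 popcount=2 -> skip
r=41=101001 popcount=3 -> KEEP
r=42=101010 popcount=3 -> KEEP
r=43=101011 popcount=4 -> skip
r=44=101100 popcount=3 -> KEEP
r=45=101101 popcount=4 -> skip
r=46=101110 popcount=4 -> skip
r=47=101111 popcount=5 -> skip
r=48=110000 popcount=2 -> skip
r=49=110001 popcount=3 -> KEEP
r=50=110010 popcount=3 -> KEEP
r=51=110011 popcount=4 -> skip
r=52=110100 popcount=3 -> KEEP
r=53=110101 popcount=4 -> skip
r=54=110110 popcount=4 -> skip
r=55=110111 popcount=5 -> skip
r=56=111000 popcount=3 -> KEEP
r=57=111001 popcount=4 -> skip
r=58=111010 popcount=4 -> skip
r=59=111011 popcount=5 -> skip
r=60=111100 popcount=4 -> skip
r=61=111101 popcount=5 -> skip
r=62=111110 popcount=5 -> skip
r=63=111111 popcount=6 -> skip
r=64=1000000 popcount=1 -> skip
r=65=1000001 popcount=2 -> skip
r=66=1000010 popcount=2 -> skip
r=67=1000011 popcount=3 -> KEEP
r=68=1000100 popcount=2 -> skip
r=69=1000101 popcount=3 -> KEEP
r=70=1000110 popcount=3 -> KEEP
r=71=1000111 popcount=4 -> skip
r=72=1001000 popcount=2 -> skip
r=73=1001001 popcount=3 -> KEEP
r=74=1001010 popcount=3 -> KEEP
r=75=1001011 popcount=4 -> skip
r=76=1001100 popcount=3 -> KEEP
r=77=1001101 popcount=4 -> skip
r=78=1001110 popcount=4 -> skip
r=79=1001111 popcount=5 -> skip
r=80=1010000 popcount=2 -> skip
r=81=1010001 popcount=3 -> KEEP
r=82=1010010 popcount=3 -> KEEP
r=83=1010011 popcount=4 -> skip
r=84=1010100 popcount=3 -> KEEP
r=85=1010101 popcount=4 -> skip
Kept rows: 35 37 38 41 42 44 49 50 52 56 67 69 70 73 74 76 81 82 84

Answer: 35 37 38 41 42 44 49 50 52 56 67 69 70 73 74 76 81 82 84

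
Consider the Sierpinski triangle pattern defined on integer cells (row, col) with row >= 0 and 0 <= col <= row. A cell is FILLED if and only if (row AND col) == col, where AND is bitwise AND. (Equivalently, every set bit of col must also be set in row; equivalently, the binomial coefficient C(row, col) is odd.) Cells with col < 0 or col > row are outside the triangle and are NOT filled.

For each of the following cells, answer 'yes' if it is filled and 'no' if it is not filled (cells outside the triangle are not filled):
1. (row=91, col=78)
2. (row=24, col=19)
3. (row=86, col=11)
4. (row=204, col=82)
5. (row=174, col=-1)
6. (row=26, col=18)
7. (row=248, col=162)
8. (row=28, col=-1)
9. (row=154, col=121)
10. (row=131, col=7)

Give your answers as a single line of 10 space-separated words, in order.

Answer: no no no no no yes no no no no

Derivation:
(91,78): row=0b1011011, col=0b1001110, row AND col = 0b1001010 = 74; 74 != 78 -> empty
(24,19): row=0b11000, col=0b10011, row AND col = 0b10000 = 16; 16 != 19 -> empty
(86,11): row=0b1010110, col=0b1011, row AND col = 0b10 = 2; 2 != 11 -> empty
(204,82): row=0b11001100, col=0b1010010, row AND col = 0b1000000 = 64; 64 != 82 -> empty
(174,-1): col outside [0, 174] -> not filled
(26,18): row=0b11010, col=0b10010, row AND col = 0b10010 = 18; 18 == 18 -> filled
(248,162): row=0b11111000, col=0b10100010, row AND col = 0b10100000 = 160; 160 != 162 -> empty
(28,-1): col outside [0, 28] -> not filled
(154,121): row=0b10011010, col=0b1111001, row AND col = 0b11000 = 24; 24 != 121 -> empty
(131,7): row=0b10000011, col=0b111, row AND col = 0b11 = 3; 3 != 7 -> empty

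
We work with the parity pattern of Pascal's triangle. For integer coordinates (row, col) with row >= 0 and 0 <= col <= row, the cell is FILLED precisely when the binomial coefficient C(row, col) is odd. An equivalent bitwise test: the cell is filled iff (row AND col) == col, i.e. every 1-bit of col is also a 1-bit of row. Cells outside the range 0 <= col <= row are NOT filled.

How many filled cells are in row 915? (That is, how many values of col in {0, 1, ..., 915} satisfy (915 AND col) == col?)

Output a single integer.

Answer: 64

Derivation:
915 in binary = 1110010011
popcount(915) = number of 1-bits in 1110010011 = 6
A col c satisfies (915 AND c) == c iff every set bit of c is also set in 915; each of the 6 set bits of 915 can independently be on or off in c.
count = 2^6 = 64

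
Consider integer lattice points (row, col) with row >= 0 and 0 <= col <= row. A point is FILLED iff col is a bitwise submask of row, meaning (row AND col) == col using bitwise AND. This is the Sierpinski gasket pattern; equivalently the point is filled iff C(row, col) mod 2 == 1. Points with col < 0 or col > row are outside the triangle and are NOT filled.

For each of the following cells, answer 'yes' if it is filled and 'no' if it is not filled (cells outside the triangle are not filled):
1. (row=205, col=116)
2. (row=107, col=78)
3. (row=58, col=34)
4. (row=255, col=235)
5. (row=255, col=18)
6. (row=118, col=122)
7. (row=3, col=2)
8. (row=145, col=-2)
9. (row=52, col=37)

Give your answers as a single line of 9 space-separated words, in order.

Answer: no no yes yes yes no yes no no

Derivation:
(205,116): row=0b11001101, col=0b1110100, row AND col = 0b1000100 = 68; 68 != 116 -> empty
(107,78): row=0b1101011, col=0b1001110, row AND col = 0b1001010 = 74; 74 != 78 -> empty
(58,34): row=0b111010, col=0b100010, row AND col = 0b100010 = 34; 34 == 34 -> filled
(255,235): row=0b11111111, col=0b11101011, row AND col = 0b11101011 = 235; 235 == 235 -> filled
(255,18): row=0b11111111, col=0b10010, row AND col = 0b10010 = 18; 18 == 18 -> filled
(118,122): col outside [0, 118] -> not filled
(3,2): row=0b11, col=0b10, row AND col = 0b10 = 2; 2 == 2 -> filled
(145,-2): col outside [0, 145] -> not filled
(52,37): row=0b110100, col=0b100101, row AND col = 0b100100 = 36; 36 != 37 -> empty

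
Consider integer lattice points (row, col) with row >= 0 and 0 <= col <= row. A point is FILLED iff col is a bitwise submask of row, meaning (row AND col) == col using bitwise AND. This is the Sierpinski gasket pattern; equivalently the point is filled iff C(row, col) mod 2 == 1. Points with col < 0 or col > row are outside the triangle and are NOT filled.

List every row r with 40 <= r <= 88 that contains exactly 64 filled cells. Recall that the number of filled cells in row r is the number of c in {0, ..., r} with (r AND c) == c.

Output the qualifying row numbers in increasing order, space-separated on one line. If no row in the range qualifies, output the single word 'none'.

Row r has 2^popcount(r) filled cells, so we need popcount(r) = log2(64) = 6.
Scan r = 40..88 and keep those with exactly 6 one-bits:
r=40=101000 popcount=2 -> skip
r=41=101001 popcount=3 -> skip
r=42=101010 popcount=3 -> skip
r=43=101011 popcount=4 -> skip
r=44=101100 popcount=3 -> skip
r=45=101101 popcount=4 -> skip
r=46=101110 popcount=4 -> skip
r=47=101111 popcount=5 -> skip
r=48=110000 popcount=2 -> skip
r=49=110001 popcount=3 -> skip
r=50=110010 popcount=3 -> skip
r=51=110011 popcount=4 -> skip
r=52=110100 popcount=3 -> skip
r=53=110101 popcount=4 -> skip
r=54=110110 popcount=4 -> skip
r=55=110111 popcount=5 -> skip
r=56=111000 popcount=3 -> skip
r=57=111001 popcount=4 -> skip
r=58=111010 popcount=4 -> skip
r=59=111011 popcount=5 -> skip
r=60=111100 popcount=4 -> skip
r=61=111101 popcount=5 -> skip
r=62=111110 popcount=5 -> skip
r=63=111111 popcount=6 -> KEEP
r=64=1000000 popcount=1 -> skip
r=65=1000001 popcount=2 -> skip
r=66=1000010 popcount=2 -> skip
r=67=1000011 popcount=3 -> skip
r=68=1000100 popcount=2 -> skip
r=69=1000101 popcount=3 -> skip
r=70=1000110 popcount=3 -> skip
r=71=1000111 popcount=4 -> skip
r=72=1001000 popcount=2 -> skip
r=73=1001001 popcount=3 -> skip
r=74=1001010 popcount=3 -> skip
r=75=1001011 popcount=4 -> skip
r=76=1001100 popcount=3 -> skip
r=77=1001101 popcount=4 -> skip
r=78=1001110 popcount=4 -> skip
r=79=1001111 popcount=5 -> skip
r=80=1010000 popcount=2 -> skip
r=81=1010001 popcount=3 -> skip
r=82=1010010 popcount=3 -> skip
r=83=1010011 popcount=4 -> skip
r=84=1010100 popcount=3 -> skip
r=85=1010101 popcount=4 -> skip
r=86=1010110 popcount=4 -> skip
r=87=1010111 popcount=5 -> skip
r=88=1011000 popcount=3 -> skip
Kept rows: 63

Answer: 63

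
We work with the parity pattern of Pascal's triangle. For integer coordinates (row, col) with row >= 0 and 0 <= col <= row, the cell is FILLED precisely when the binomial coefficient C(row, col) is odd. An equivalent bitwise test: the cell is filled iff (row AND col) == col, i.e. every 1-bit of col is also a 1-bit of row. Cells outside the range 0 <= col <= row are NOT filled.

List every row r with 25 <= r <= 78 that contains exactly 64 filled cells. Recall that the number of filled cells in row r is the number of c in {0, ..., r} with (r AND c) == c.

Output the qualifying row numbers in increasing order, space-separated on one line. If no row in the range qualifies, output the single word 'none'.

Answer: 63

Derivation:
Row r has 2^popcount(r) filled cells, so we need popcount(r) = log2(64) = 6.
Scan r = 25..78 and keep those with exactly 6 one-bits:
r=25=11001 popcount=3 -> skip
r=26=11010 popcount=3 -> skip
r=27=11011 popcount=4 -> skip
r=28=11100 popcount=3 -> skip
r=29=11101 popcount=4 -> skip
r=30=11110 popcount=4 -> skip
r=31=11111 popcount=5 -> skip
r=32=100000 popcount=1 -> skip
r=33=100001 popcount=2 -> skip
r=34=100010 popcount=2 -> skip
r=35=100011 popcount=3 -> skip
r=36=100100 popcount=2 -> skip
r=37=100101 popcount=3 -> skip
r=38=100110 popcount=3 -> skip
r=39=100111 popcount=4 -> skip
r=40=101000 popcount=2 -> skip
r=41=101001 popcount=3 -> skip
r=42=101010 popcount=3 -> skip
r=43=101011 popcount=4 -> skip
r=44=101100 popcount=3 -> skip
r=45=101101 popcount=4 -> skip
r=46=101110 popcount=4 -> skip
r=47=101111 popcount=5 -> skip
r=48=110000 popcount=2 -> skip
r=49=110001 popcount=3 -> skip
r=50=110010 popcount=3 -> skip
r=51=110011 popcount=4 -> skip
r=52=110100 popcount=3 -> skip
r=53=110101 popcount=4 -> skip
r=54=110110 popcount=4 -> skip
r=55=110111 popcount=5 -> skip
r=56=111000 popcount=3 -> skip
r=57=111001 popcount=4 -> skip
r=58=111010 popcount=4 -> skip
r=59=111011 popcount=5 -> skip
r=60=111100 popcount=4 -> skip
r=61=111101 popcount=5 -> skip
r=62=111110 popcount=5 -> skip
r=63=111111 popcount=6 -> KEEP
r=64=1000000 popcount=1 -> skip
r=65=1000001 popcount=2 -> skip
r=66=1000010 popcount=2 -> skip
r=67=1000011 popcount=3 -> skip
r=68=1000100 popcount=2 -> skip
r=69=1000101 popcount=3 -> skip
r=70=1000110 popcount=3 -> skip
r=71=1000111 popcount=4 -> skip
r=72=1001000 popcount=2 -> skip
r=73=1001001 popcount=3 -> skip
r=74=1001010 popcount=3 -> skip
r=75=1001011 popcount=4 -> skip
r=76=1001100 popcount=3 -> skip
r=77=1001101 popcount=4 -> skip
r=78=1001110 popcount=4 -> skip
Kept rows: 63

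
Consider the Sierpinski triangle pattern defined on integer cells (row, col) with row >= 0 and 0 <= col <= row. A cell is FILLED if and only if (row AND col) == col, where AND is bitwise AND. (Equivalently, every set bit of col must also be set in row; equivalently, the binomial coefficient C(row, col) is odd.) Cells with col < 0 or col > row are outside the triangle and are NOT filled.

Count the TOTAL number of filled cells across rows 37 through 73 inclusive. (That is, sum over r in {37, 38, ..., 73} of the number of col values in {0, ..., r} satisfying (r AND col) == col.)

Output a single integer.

Answer: 530

Derivation:
r37=100101 pc3: +8 =8
r38=100110 pc3: +8 =16
r39=100111 pc4: +16 =32
r40=101000 pc2: +4 =36
r41=101001 pc3: +8 =44
r42=101010 pc3: +8 =52
r43=101011 pc4: +16 =68
r44=101100 pc3: +8 =76
r45=101101 pc4: +16 =92
r46=101110 pc4: +16 =108
r47=101111 pc5: +32 =140
r48=110000 pc2: +4 =144
r49=110001 pc3: +8 =152
r50=110010 pc3: +8 =160
r51=110011 pc4: +16 =176
r52=110100 pc3: +8 =184
r53=110101 pc4: +16 =200
r54=110110 pc4: +16 =216
r55=110111 pc5: +32 =248
r56=111000 pc3: +8 =256
r57=111001 pc4: +16 =272
r58=111010 pc4: +16 =288
r59=111011 pc5: +32 =320
r60=111100 pc4: +16 =336
r61=111101 pc5: +32 =368
r62=111110 pc5: +32 =400
r63=111111 pc6: +64 =464
r64=1000000 pc1: +2 =466
r65=1000001 pc2: +4 =470
r66=1000010 pc2: +4 =474
r67=1000011 pc3: +8 =482
r68=1000100 pc2: +4 =486
r69=1000101 pc3: +8 =494
r70=1000110 pc3: +8 =502
r71=1000111 pc4: +16 =518
r72=1001000 pc2: +4 =522
r73=1001001 pc3: +8 =530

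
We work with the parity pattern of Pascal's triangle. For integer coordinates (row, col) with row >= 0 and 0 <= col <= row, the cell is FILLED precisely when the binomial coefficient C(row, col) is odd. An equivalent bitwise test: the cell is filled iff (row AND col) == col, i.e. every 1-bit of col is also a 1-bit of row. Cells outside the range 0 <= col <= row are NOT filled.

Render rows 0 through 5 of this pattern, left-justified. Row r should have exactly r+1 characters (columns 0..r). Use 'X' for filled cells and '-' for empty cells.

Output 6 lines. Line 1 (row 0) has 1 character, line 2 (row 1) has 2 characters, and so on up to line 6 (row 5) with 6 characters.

Answer: X
XX
X-X
XXXX
X---X
XX--XX

Derivation:
r0=0: X
r1=1: XX
r2=10: X-X
r3=11: XXXX
r4=100: X---X
r5=101: XX--XX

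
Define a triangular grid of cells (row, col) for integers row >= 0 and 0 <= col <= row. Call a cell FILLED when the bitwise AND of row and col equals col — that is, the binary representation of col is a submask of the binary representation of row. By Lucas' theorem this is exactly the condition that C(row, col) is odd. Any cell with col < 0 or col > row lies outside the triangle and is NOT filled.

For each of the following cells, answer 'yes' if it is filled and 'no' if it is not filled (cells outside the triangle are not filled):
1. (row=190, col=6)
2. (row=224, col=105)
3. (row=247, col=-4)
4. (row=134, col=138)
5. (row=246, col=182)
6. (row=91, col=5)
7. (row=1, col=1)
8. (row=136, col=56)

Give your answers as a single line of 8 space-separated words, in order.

Answer: yes no no no yes no yes no

Derivation:
(190,6): row=0b10111110, col=0b110, row AND col = 0b110 = 6; 6 == 6 -> filled
(224,105): row=0b11100000, col=0b1101001, row AND col = 0b1100000 = 96; 96 != 105 -> empty
(247,-4): col outside [0, 247] -> not filled
(134,138): col outside [0, 134] -> not filled
(246,182): row=0b11110110, col=0b10110110, row AND col = 0b10110110 = 182; 182 == 182 -> filled
(91,5): row=0b1011011, col=0b101, row AND col = 0b1 = 1; 1 != 5 -> empty
(1,1): row=0b1, col=0b1, row AND col = 0b1 = 1; 1 == 1 -> filled
(136,56): row=0b10001000, col=0b111000, row AND col = 0b1000 = 8; 8 != 56 -> empty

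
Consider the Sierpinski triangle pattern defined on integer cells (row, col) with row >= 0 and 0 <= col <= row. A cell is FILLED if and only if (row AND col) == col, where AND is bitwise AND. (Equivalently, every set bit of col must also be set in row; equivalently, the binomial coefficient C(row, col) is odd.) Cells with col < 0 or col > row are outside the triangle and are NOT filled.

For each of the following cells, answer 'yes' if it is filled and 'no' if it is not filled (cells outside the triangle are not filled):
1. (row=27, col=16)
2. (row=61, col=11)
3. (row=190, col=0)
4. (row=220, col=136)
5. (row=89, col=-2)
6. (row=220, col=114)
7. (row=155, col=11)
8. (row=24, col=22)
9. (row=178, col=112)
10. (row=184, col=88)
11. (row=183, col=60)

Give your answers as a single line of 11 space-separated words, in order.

(27,16): row=0b11011, col=0b10000, row AND col = 0b10000 = 16; 16 == 16 -> filled
(61,11): row=0b111101, col=0b1011, row AND col = 0b1001 = 9; 9 != 11 -> empty
(190,0): row=0b10111110, col=0b0, row AND col = 0b0 = 0; 0 == 0 -> filled
(220,136): row=0b11011100, col=0b10001000, row AND col = 0b10001000 = 136; 136 == 136 -> filled
(89,-2): col outside [0, 89] -> not filled
(220,114): row=0b11011100, col=0b1110010, row AND col = 0b1010000 = 80; 80 != 114 -> empty
(155,11): row=0b10011011, col=0b1011, row AND col = 0b1011 = 11; 11 == 11 -> filled
(24,22): row=0b11000, col=0b10110, row AND col = 0b10000 = 16; 16 != 22 -> empty
(178,112): row=0b10110010, col=0b1110000, row AND col = 0b110000 = 48; 48 != 112 -> empty
(184,88): row=0b10111000, col=0b1011000, row AND col = 0b11000 = 24; 24 != 88 -> empty
(183,60): row=0b10110111, col=0b111100, row AND col = 0b110100 = 52; 52 != 60 -> empty

Answer: yes no yes yes no no yes no no no no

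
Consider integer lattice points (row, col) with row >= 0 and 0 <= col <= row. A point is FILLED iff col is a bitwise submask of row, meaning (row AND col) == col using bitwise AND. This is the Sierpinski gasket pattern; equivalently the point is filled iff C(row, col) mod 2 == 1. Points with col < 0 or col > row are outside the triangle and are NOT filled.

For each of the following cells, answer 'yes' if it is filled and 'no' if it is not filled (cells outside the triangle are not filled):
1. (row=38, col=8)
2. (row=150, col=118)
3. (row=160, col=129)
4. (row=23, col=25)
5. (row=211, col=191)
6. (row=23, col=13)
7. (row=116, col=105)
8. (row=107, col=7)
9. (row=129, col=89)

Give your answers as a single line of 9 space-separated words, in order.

(38,8): row=0b100110, col=0b1000, row AND col = 0b0 = 0; 0 != 8 -> empty
(150,118): row=0b10010110, col=0b1110110, row AND col = 0b10110 = 22; 22 != 118 -> empty
(160,129): row=0b10100000, col=0b10000001, row AND col = 0b10000000 = 128; 128 != 129 -> empty
(23,25): col outside [0, 23] -> not filled
(211,191): row=0b11010011, col=0b10111111, row AND col = 0b10010011 = 147; 147 != 191 -> empty
(23,13): row=0b10111, col=0b1101, row AND col = 0b101 = 5; 5 != 13 -> empty
(116,105): row=0b1110100, col=0b1101001, row AND col = 0b1100000 = 96; 96 != 105 -> empty
(107,7): row=0b1101011, col=0b111, row AND col = 0b11 = 3; 3 != 7 -> empty
(129,89): row=0b10000001, col=0b1011001, row AND col = 0b1 = 1; 1 != 89 -> empty

Answer: no no no no no no no no no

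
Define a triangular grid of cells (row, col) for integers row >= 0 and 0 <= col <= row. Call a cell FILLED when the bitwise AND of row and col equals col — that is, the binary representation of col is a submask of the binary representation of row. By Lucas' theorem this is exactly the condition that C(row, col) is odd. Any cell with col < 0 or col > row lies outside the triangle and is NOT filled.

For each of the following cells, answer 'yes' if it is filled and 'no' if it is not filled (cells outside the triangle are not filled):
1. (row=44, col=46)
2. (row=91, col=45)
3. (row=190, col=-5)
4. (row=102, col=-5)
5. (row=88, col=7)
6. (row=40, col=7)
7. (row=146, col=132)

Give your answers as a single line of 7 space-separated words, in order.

(44,46): col outside [0, 44] -> not filled
(91,45): row=0b1011011, col=0b101101, row AND col = 0b1001 = 9; 9 != 45 -> empty
(190,-5): col outside [0, 190] -> not filled
(102,-5): col outside [0, 102] -> not filled
(88,7): row=0b1011000, col=0b111, row AND col = 0b0 = 0; 0 != 7 -> empty
(40,7): row=0b101000, col=0b111, row AND col = 0b0 = 0; 0 != 7 -> empty
(146,132): row=0b10010010, col=0b10000100, row AND col = 0b10000000 = 128; 128 != 132 -> empty

Answer: no no no no no no no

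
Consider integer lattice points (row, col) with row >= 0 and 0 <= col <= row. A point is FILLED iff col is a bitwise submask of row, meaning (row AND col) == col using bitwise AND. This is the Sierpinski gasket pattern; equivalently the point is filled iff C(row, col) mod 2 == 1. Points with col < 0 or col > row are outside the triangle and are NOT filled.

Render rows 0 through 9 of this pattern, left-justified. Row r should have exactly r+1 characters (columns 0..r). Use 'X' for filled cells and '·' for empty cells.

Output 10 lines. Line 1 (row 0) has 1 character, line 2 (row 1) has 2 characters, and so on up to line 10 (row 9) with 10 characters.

Answer: X
XX
X·X
XXXX
X···X
XX··XX
X·X·X·X
XXXXXXXX
X·······X
XX······XX

Derivation:
r0=0: X
r1=1: XX
r2=10: X·X
r3=11: XXXX
r4=100: X···X
r5=101: XX··XX
r6=110: X·X·X·X
r7=111: XXXXXXXX
r8=1000: X·······X
r9=1001: XX······XX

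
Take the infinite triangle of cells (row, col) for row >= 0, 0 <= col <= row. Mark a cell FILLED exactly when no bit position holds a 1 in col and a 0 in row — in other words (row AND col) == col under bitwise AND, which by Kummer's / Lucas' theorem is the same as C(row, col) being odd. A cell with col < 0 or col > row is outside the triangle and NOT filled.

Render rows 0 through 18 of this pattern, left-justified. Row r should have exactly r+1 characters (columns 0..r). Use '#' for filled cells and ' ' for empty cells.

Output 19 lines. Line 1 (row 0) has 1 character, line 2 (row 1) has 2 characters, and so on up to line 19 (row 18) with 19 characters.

Answer: #
##
# #
####
#   #
##  ##
# # # #
########
#       #
##      ##
# #     # #
####    ####
#   #   #   #
##  ##  ##  ##
# # # # # # # #
################
#               #
##              ##
# #             # #

Derivation:
r0=0: #
r1=1: ##
r2=10: # #
r3=11: ####
r4=100: #   #
r5=101: ##  ##
r6=110: # # # #
r7=111: ########
r8=1000: #       #
r9=1001: ##      ##
r10=1010: # #     # #
r11=1011: ####    ####
r12=1100: #   #   #   #
r13=1101: ##  ##  ##  ##
r14=1110: # # # # # # # #
r15=1111: ################
r16=10000: #               #
r17=10001: ##              ##
r18=10010: # #             # #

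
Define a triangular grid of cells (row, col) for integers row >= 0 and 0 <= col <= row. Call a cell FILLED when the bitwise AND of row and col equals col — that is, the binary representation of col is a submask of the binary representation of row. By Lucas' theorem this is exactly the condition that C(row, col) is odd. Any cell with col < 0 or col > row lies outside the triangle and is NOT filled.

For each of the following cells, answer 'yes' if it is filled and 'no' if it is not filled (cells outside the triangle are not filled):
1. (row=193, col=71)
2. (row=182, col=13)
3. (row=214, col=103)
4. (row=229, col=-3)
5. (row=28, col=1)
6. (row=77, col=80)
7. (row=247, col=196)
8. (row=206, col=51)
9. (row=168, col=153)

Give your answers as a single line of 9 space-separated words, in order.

Answer: no no no no no no yes no no

Derivation:
(193,71): row=0b11000001, col=0b1000111, row AND col = 0b1000001 = 65; 65 != 71 -> empty
(182,13): row=0b10110110, col=0b1101, row AND col = 0b100 = 4; 4 != 13 -> empty
(214,103): row=0b11010110, col=0b1100111, row AND col = 0b1000110 = 70; 70 != 103 -> empty
(229,-3): col outside [0, 229] -> not filled
(28,1): row=0b11100, col=0b1, row AND col = 0b0 = 0; 0 != 1 -> empty
(77,80): col outside [0, 77] -> not filled
(247,196): row=0b11110111, col=0b11000100, row AND col = 0b11000100 = 196; 196 == 196 -> filled
(206,51): row=0b11001110, col=0b110011, row AND col = 0b10 = 2; 2 != 51 -> empty
(168,153): row=0b10101000, col=0b10011001, row AND col = 0b10001000 = 136; 136 != 153 -> empty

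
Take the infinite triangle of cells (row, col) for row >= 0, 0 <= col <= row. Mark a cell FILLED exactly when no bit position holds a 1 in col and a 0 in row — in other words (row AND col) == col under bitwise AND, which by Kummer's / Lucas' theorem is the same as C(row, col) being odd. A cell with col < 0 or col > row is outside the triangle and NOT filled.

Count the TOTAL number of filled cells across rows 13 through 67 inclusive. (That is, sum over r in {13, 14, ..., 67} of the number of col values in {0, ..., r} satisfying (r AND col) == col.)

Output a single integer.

r13=1101 pc3: +8 =8
r14=1110 pc3: +8 =16
r15=1111 pc4: +16 =32
r16=10000 pc1: +2 =34
r17=10001 pc2: +4 =38
r18=10010 pc2: +4 =42
r19=10011 pc3: +8 =50
r20=10100 pc2: +4 =54
r21=10101 pc3: +8 =62
r22=10110 pc3: +8 =70
r23=10111 pc4: +16 =86
r24=11000 pc2: +4 =90
r25=11001 pc3: +8 =98
r26=11010 pc3: +8 =106
r27=11011 pc4: +16 =122
r28=11100 pc3: +8 =130
r29=11101 pc4: +16 =146
r30=11110 pc4: +16 =162
r31=11111 pc5: +32 =194
r32=100000 pc1: +2 =196
r33=100001 pc2: +4 =200
r34=100010 pc2: +4 =204
r35=100011 pc3: +8 =212
r36=100100 pc2: +4 =216
r37=100101 pc3: +8 =224
r38=100110 pc3: +8 =232
r39=100111 pc4: +16 =248
r40=101000 pc2: +4 =252
r41=101001 pc3: +8 =260
r42=101010 pc3: +8 =268
r43=101011 pc4: +16 =284
r44=101100 pc3: +8 =292
r45=101101 pc4: +16 =308
r46=101110 pc4: +16 =324
r47=101111 pc5: +32 =356
r48=110000 pc2: +4 =360
r49=110001 pc3: +8 =368
r50=110010 pc3: +8 =376
r51=110011 pc4: +16 =392
r52=110100 pc3: +8 =400
r53=110101 pc4: +16 =416
r54=110110 pc4: +16 =432
r55=110111 pc5: +32 =464
r56=111000 pc3: +8 =472
r57=111001 pc4: +16 =488
r58=111010 pc4: +16 =504
r59=111011 pc5: +32 =536
r60=111100 pc4: +16 =552
r61=111101 pc5: +32 =584
r62=111110 pc5: +32 =616
r63=111111 pc6: +64 =680
r64=1000000 pc1: +2 =682
r65=1000001 pc2: +4 =686
r66=1000010 pc2: +4 =690
r67=1000011 pc3: +8 =698

Answer: 698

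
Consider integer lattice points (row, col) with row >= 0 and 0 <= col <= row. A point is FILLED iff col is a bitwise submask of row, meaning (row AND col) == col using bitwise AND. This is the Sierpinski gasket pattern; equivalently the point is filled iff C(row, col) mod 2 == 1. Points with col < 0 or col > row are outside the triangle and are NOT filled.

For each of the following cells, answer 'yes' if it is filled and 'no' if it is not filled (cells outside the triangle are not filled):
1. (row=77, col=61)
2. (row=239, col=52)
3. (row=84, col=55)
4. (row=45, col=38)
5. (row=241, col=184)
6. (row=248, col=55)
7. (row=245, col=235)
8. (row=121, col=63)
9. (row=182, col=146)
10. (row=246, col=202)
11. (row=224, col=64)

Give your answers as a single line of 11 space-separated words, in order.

(77,61): row=0b1001101, col=0b111101, row AND col = 0b1101 = 13; 13 != 61 -> empty
(239,52): row=0b11101111, col=0b110100, row AND col = 0b100100 = 36; 36 != 52 -> empty
(84,55): row=0b1010100, col=0b110111, row AND col = 0b10100 = 20; 20 != 55 -> empty
(45,38): row=0b101101, col=0b100110, row AND col = 0b100100 = 36; 36 != 38 -> empty
(241,184): row=0b11110001, col=0b10111000, row AND col = 0b10110000 = 176; 176 != 184 -> empty
(248,55): row=0b11111000, col=0b110111, row AND col = 0b110000 = 48; 48 != 55 -> empty
(245,235): row=0b11110101, col=0b11101011, row AND col = 0b11100001 = 225; 225 != 235 -> empty
(121,63): row=0b1111001, col=0b111111, row AND col = 0b111001 = 57; 57 != 63 -> empty
(182,146): row=0b10110110, col=0b10010010, row AND col = 0b10010010 = 146; 146 == 146 -> filled
(246,202): row=0b11110110, col=0b11001010, row AND col = 0b11000010 = 194; 194 != 202 -> empty
(224,64): row=0b11100000, col=0b1000000, row AND col = 0b1000000 = 64; 64 == 64 -> filled

Answer: no no no no no no no no yes no yes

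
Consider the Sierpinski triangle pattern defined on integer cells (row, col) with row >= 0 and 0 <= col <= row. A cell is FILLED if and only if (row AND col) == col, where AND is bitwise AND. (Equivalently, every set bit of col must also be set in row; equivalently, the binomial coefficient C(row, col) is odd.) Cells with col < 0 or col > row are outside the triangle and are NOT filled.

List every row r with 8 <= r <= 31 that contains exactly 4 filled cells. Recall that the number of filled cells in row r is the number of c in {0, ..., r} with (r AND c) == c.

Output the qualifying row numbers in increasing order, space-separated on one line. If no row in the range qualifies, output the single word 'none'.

Answer: 9 10 12 17 18 20 24

Derivation:
Row r has 2^popcount(r) filled cells, so we need popcount(r) = log2(4) = 2.
Scan r = 8..31 and keep those with exactly 2 one-bits:
r=8=1000 popcount=1 -> skip
r=9=1001 popcount=2 -> KEEP
r=10=1010 popcount=2 -> KEEP
r=11=1011 popcount=3 -> skip
r=12=1100 popcount=2 -> KEEP
r=13=1101 popcount=3 -> skip
r=14=1110 popcount=3 -> skip
r=15=1111 popcount=4 -> skip
r=16=10000 popcount=1 -> skip
r=17=10001 popcount=2 -> KEEP
r=18=10010 popcount=2 -> KEEP
r=19=10011 popcount=3 -> skip
r=20=10100 popcount=2 -> KEEP
r=21=10101 popcount=3 -> skip
r=22=10110 popcount=3 -> skip
r=23=10111 popcount=4 -> skip
r=24=11000 popcount=2 -> KEEP
r=25=11001 popcount=3 -> skip
r=26=11010 popcount=3 -> skip
r=27=11011 popcount=4 -> skip
r=28=11100 popcount=3 -> skip
r=29=11101 popcount=4 -> skip
r=30=11110 popcount=4 -> skip
r=31=11111 popcount=5 -> skip
Kept rows: 9 10 12 17 18 20 24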